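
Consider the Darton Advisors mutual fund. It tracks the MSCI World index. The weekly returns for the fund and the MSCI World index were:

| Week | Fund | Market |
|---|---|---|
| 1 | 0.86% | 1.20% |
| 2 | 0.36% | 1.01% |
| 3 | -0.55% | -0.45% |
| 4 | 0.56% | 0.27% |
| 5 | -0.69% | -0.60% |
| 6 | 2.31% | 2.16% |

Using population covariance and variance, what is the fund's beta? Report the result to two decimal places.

r̄p = 0.4750%,  r̄m = 0.5983%
Cov = Σ(rp − r̄p)(rm − r̄m) / 6 = 0.9154
Var(rm) = Σ(rm − r̄m)² / 6 = 0.9355
β = Cov / Var = 0.9154 / 0.9355 = 0.9785

0.98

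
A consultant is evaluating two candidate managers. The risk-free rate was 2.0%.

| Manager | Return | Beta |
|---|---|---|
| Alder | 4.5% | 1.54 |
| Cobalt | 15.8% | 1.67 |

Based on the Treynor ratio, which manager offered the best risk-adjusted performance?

Alder: Treynor = (4.5% − 2.0%) / 1.54 = 1.623
Cobalt: Treynor = (15.8% − 2.0%) / 1.67 = 8.263
Highest: Cobalt (8.263).

Cobalt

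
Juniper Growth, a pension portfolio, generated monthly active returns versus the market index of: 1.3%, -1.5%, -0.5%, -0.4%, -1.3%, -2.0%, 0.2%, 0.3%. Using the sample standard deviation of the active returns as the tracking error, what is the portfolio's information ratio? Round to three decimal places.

μ = (1.3 − 1.5 − 0.5 − 0.4 − 1.3 − 2 + 0.2 + 0.3) / 8 = -0.4875%
Σ(r − μ)² = 8.2688; sample σ = √(8.2688/7) = 1.0869%
IR = μ / tracking error = -0.4875 / 1.0869 = -0.4485

-0.449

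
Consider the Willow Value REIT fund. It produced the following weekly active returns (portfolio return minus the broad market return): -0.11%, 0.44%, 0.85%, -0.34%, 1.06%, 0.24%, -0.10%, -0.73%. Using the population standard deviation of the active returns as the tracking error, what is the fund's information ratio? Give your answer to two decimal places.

0.29

Mean return r̄ = 1.310 / 8 = 0.1638%
Population σ = √[Σ(r − r̄)² / 8] = √[2.5534 / 8] = √0.3192 = 0.5650%
IR = r̄ / tracking error = 0.1638 / 0.5650 = 0.2899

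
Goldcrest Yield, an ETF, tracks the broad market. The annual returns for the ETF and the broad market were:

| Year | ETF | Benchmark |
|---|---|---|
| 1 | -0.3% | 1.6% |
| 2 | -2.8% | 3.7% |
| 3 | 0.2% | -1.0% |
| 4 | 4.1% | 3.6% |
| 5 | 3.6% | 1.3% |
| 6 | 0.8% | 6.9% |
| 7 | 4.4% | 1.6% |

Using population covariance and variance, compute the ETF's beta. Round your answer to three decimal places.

r̄p = 1.4286%,  r̄m = 2.5286%
Cov = Σ(rp − r̄p)(rm − r̄m) / 7 = -0.6180
Var(rm) = Σ(rm − r̄m)² / 7 = 5.3306
β = Cov / Var = -0.6180 / 5.3306 = -0.1159

-0.116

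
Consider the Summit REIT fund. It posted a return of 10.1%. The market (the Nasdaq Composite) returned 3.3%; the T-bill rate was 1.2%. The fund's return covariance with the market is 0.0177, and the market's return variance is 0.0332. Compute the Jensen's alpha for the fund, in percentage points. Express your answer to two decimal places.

β = Cov / Var = 0.0177 / 0.0332 = 0.5331
E[R] = Rf + β(Rm − Rf) = 1.2% + 0.5331 × (3.3% − 1.2%) = 2.3195%
α = Rp − E[R] = 10.1% − 2.3195% = 7.7805

7.78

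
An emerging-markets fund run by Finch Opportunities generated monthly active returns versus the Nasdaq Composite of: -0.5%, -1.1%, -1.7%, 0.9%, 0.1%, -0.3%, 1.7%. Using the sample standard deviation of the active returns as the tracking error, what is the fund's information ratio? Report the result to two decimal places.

Mean return r̄ = -0.90 / 7 = -0.1286%
Σ(r − r̄)² = 8.0343; sample σ = √(8.0343/6) = 1.1572%
IR = r̄ / tracking error = -0.1286 / 1.1572 = -0.1111

-0.11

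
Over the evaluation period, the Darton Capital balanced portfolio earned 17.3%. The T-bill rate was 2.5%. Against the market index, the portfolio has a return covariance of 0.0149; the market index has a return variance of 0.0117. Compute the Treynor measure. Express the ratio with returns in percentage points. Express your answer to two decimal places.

β = Cov / Var = 0.0149 / 0.0117 = 1.2735
Treynor = (Rp − Rf) / β = (17.3% − 2.5%) / 1.2735 = 14.80 / 1.2735 = 11.6215

11.62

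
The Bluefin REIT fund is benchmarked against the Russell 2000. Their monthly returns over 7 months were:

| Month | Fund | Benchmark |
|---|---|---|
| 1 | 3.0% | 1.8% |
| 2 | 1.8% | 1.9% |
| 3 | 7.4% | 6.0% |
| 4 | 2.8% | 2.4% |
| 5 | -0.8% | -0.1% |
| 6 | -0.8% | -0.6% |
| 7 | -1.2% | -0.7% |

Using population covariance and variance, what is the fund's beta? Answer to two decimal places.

r̄p = 1.7429%,  r̄m = 1.5286%
Cov = Σ(rp − r̄p)(rm − r̄m) / 7 = 6.0988
Var(rm) = Σ(rm − r̄m)² / 7 = 4.7306
β = Cov / Var = 6.0988 / 4.7306 = 1.2892

1.29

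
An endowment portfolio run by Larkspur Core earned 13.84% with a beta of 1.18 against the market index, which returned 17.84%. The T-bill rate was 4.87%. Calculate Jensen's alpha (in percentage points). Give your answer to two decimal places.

-6.33

CAPM expected return = Rf + β(Rm − Rf) = 4.87% + 1.18 × (17.84% − 4.87%) = 4.87 + 1.18 × 12.97 = 20.1746%
Jensen's α = Rp − E[R] = 13.84% − 20.1746% = -6.3346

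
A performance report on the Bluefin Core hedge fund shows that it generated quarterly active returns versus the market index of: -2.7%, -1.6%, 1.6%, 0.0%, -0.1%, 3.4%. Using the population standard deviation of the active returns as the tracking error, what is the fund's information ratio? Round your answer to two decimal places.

0.05

Mean return r̄ = 0.60 / 6 = 0.1000%
Population std dev = √[23.9200 / 6] = 1.9967%
IR = r̄ / tracking error = 0.1000 / 1.9967 = 0.0501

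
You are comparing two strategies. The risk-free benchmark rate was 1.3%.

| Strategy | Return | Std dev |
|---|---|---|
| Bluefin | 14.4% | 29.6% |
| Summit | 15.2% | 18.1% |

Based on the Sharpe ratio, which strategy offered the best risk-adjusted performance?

Bluefin: Sharpe ratio = (14.4% − 1.3%) / 29.6% = 0.443
Summit: Sharpe ratio = (15.2% − 1.3%) / 18.1% = 0.768
Highest: Summit (0.768).

Summit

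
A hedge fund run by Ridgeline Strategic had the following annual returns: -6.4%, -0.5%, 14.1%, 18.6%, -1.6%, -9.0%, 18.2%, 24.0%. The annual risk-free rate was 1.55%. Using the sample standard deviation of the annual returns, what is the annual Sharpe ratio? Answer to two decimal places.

r̄ = (-6.4 − 0.5 + 14.1 + 18.6 − 1.6 − 9 + 18.2 + 24) / 8 = 7.1750%
Σ(r − r̄)² = (-6.4 − 7.1750)² + (-0.5 − 7.1750)² + … = 1164.9350
sample σ = √(1164.9350 / 7) = √166.4193 = 12.9004%
Sharpe = (r̄ − rf) / σ = (7.1750 − 1.55) / 12.9004 = 5.6250 / 12.9004 = 0.4360

0.44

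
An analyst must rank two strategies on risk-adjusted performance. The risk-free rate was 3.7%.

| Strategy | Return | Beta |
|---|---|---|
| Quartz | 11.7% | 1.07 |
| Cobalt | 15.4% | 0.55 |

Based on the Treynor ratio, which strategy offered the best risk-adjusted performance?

Cobalt

Quartz: Treynor = (11.7% − 3.7%) / 1.07 = 7.477
Cobalt: Treynor = (15.4% − 3.7%) / 0.55 = 21.273
Highest: Cobalt (21.273).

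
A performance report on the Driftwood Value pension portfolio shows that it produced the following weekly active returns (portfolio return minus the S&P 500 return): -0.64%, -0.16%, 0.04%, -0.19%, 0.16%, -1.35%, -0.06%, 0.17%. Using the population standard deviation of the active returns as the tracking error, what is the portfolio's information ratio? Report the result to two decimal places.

-0.53

Mean return r̄ = -2.030 / 8 = -0.2538%
Σ(r − r̄)² = (-0.64 − (-0.2538))² + (-0.16 − (-0.2538))² + … = 1.8384
population σ = √(1.8384 / 8) = √0.2298 = 0.4794%
IR = r̄ / tracking error = -0.2538 / 0.4794 = -0.5294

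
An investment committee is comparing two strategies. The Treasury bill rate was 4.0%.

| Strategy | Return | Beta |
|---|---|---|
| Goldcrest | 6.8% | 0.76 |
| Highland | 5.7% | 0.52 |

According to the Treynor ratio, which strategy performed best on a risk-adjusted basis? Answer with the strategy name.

Goldcrest: Treynor = (6.8% − 4.0%) / 0.76 = 3.684
Highland: Treynor = (5.7% − 4.0%) / 0.52 = 3.269
Highest: Goldcrest (3.684).

Goldcrest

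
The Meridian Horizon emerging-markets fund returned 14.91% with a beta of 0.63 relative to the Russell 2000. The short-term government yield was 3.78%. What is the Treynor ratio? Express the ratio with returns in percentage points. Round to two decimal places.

17.67

Treynor = (Rp − Rf) / β = (14.91% − 3.78%) / 0.63 = 11.13 / 0.63 = 17.6667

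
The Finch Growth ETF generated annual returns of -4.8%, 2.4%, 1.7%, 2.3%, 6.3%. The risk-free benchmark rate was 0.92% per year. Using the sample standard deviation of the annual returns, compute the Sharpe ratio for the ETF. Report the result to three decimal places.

0.165

Mean return r̄ = 7.90 / 5 = 1.5800%
Sample σ = √[Σ(r − r̄)² / 4] = √[64.1880 / 4] = √16.0470 = 4.0059%
Sharpe = (r̄ − rf) / σ = (1.5800 − 0.92) / 4.0059 = 0.6600 / 4.0059 = 0.1648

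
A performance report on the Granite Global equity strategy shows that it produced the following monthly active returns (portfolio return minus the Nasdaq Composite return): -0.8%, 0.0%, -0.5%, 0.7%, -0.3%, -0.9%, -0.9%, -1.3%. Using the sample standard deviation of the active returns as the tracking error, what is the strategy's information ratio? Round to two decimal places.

-0.79

r̄ = (-0.8 + 0 − 0.5 + 0.7 − 0.3 − 0.9 − 0.9 − 1.3) / 8 = -4.00 / 8 = -0.5000%
Σ(r − r̄)² = 2.7800; sample σ = √(2.7800/7) = 0.6302%
IR = r̄ / tracking error = -0.5000 / 0.6302 = -0.7934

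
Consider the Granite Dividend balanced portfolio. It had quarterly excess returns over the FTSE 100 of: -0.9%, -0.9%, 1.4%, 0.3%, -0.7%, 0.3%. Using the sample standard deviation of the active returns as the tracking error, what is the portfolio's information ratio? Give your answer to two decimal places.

μ = (-0.9 − 0.9 + 1.4 + 0.3 − 0.7 + 0.3) / 6 = -0.50 / 6 = -0.0833%
Σ(r − μ)² = 4.2083; sample σ = √(4.2083/5) = 0.9174%
IR = μ / tracking error = -0.0833 / 0.9174 = -0.0908

-0.09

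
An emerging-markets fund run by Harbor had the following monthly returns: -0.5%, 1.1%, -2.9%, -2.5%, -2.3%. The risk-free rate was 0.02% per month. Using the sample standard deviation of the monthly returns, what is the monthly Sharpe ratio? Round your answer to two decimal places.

-0.86

r̄ = (-0.5 + 1.1 − 2.9 − 2.5 − 2.3) / 5 = -7.10 / 5 = -1.4200%
Sample std dev = √[11.3280 / 4] = 1.6829%
Sharpe = (r̄ − rf) / σ = (-1.4200 − 0.02) / 1.6829 = -1.4400 / 1.6829 = -0.8557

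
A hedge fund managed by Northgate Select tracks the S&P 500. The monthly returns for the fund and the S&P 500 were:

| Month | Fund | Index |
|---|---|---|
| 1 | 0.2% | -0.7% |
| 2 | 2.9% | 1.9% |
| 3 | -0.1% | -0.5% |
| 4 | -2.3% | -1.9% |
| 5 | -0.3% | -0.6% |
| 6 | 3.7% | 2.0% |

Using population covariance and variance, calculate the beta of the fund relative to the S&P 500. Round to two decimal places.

1.40

r̄p = 0.6833%,  r̄m = 0.0333%
Cov = Σ(rp − r̄p)(rm − r̄m) / 6 = 2.8722
Var(rm) = Σ(rm − r̄m)² / 6 = 2.0522
β = Cov / Var = 2.8722 / 2.0522 = 1.3996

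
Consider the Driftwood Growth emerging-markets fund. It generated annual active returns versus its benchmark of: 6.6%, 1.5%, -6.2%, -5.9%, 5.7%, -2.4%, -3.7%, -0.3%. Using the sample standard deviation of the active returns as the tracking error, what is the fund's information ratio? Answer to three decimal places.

-0.120

Mean return r̄ = -4.70 / 8 = -0.5875%
Σ(r − r̄)² = 168.3288; sample σ = √(168.3288/7) = 4.9038%
IR = r̄ / tracking error = -0.5875 / 4.9038 = -0.1198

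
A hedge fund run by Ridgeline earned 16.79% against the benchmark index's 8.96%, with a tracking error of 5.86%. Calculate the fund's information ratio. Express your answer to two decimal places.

1.34

IR = (Rp − Rb) / TE = (16.79% − 8.96%) / 5.86% = 7.83% / 5.86% = 1.3362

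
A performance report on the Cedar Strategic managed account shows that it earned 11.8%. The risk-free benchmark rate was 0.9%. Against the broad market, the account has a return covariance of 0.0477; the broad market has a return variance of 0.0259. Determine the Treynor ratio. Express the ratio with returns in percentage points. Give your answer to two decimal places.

β = Cov / Var = 0.0477 / 0.0259 = 1.8417
Treynor = (Rp − Rf) / β = (11.8% − 0.9%) / 1.8417 = 10.90 / 1.8417 = 5.9184

5.92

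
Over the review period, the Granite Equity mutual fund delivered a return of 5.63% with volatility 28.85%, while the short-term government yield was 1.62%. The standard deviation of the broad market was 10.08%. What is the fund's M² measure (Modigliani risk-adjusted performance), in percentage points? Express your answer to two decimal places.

3.02

Sharpe = (Rp − Rf) / σp = (5.63% − 1.62%) / 28.85% = 0.1390
M² = Rf + Sharpe × σm = 1.62% + 0.1390 × 10.08% = 3.0211%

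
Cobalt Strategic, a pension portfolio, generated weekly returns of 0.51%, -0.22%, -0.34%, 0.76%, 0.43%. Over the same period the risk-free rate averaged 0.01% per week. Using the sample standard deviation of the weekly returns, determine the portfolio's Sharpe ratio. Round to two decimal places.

0.45

Mean return r̄ = 1.140 / 5 = 0.2280%
Σ(r − r̄)² = (0.51 − 0.2280)² + (-0.22 − 0.2280)² + … = 0.9267
σ = √[0.9267 / 4] = 0.4813%
Sharpe = (r̄ − rf) / σ = (0.2280 − 0.01) / 0.4813 = 0.2180 / 0.4813 = 0.4529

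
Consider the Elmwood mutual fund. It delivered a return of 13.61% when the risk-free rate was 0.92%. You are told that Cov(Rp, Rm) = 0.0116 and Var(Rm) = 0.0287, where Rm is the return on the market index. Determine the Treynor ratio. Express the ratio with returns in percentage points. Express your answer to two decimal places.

31.40

β = Cov / Var = 0.0116 / 0.0287 = 0.4042
Treynor = (Rp − Rf) / β = (13.61% − 0.92%) / 0.4042 = 12.69 / 0.4042 = 31.3953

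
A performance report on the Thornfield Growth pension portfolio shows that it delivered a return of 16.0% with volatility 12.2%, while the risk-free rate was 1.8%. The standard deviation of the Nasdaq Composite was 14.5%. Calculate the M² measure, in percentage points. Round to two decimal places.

Sharpe = (Rp − Rf) / σp = (16.0% − 1.8%) / 12.2% = 1.1639
M² = Rf + Sharpe × σm = 1.8% + 1.1639 × 14.5% = 18.6766%

18.68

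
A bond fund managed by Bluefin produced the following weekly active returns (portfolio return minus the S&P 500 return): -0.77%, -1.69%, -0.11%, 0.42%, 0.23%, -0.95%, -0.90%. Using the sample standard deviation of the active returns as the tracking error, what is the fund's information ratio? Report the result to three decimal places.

r̄ = (-0.77 − 1.69 − 0.11 + 0.42 + 0.23 − 0.95 − 0.9) / 7 = -0.5386%
Σ(r − r̄)² = (-0.77 − (-0.5386))² + (-1.69 − (-0.5386))² + … = 3.3725
sample σ = √(3.3725 / 6) = √0.5621 = 0.7497%
IR = r̄ / tracking error = -0.5386 / 0.7497 = -0.7184

-0.718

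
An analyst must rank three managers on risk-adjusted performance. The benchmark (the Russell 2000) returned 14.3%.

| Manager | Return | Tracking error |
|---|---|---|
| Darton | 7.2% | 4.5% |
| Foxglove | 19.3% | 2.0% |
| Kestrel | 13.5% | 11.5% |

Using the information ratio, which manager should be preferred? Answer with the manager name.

Foxglove

Darton: IR = (7.2% − 14.3%) / 4.5% = -1.578
Foxglove: IR = (19.3% − 14.3%) / 2.0% = 2.500
Kestrel: IR = (13.5% − 14.3%) / 11.5% = -0.070
Highest: Foxglove (2.500).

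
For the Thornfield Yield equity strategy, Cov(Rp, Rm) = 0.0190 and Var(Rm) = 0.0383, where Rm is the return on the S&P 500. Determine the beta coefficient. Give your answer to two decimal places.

0.50

β = Cov(Rp, Rm) / Var(Rm) = 0.0190 / 0.0383 = 0.4961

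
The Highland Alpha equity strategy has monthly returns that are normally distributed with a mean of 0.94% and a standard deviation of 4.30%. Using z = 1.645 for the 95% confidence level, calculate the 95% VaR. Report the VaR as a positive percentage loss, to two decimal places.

6.13

VaR (as % loss) = −(μ − z·σ) = −(0.94% − 1.645 × 4.30%) = −(-6.1335%) = 6.1335%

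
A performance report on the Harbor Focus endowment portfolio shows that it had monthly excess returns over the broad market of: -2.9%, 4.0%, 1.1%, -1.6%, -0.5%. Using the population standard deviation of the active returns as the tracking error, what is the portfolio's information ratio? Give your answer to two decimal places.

r̄ = (-2.9 + 4 + 1.1 − 1.6 − 0.5) / 5 = 0.10 / 5 = 0.0200%
Σ(r − r̄)² = (-2.9 − 0.0200)² + (4 − 0.0200)² + … = 28.4280
σ = √[28.4280 / 5] = 2.3844%
IR = r̄ / tracking error = 0.0200 / 2.3844 = 0.0084

0.01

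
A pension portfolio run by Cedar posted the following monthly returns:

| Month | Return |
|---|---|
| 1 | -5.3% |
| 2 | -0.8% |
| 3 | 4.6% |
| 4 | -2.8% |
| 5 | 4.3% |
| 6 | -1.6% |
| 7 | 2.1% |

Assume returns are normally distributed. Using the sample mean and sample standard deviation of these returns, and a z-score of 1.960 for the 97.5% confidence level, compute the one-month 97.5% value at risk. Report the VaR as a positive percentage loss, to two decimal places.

μ = (-5.3 − 0.8 + 4.6 − 2.8 + 4.3 − 1.6 + 2.1) / 7 = 0.0714%
Σ(r − μ)² = (-5.3 − 0.0714)² + (-0.8 − 0.0714)² + (4.6 − 0.0714)² + … = 83.1543
sample σ = √(83.1543 / 6) = √13.8591 = 3.7228%
VaR = −(μ − z·σ) = −(0.0714 − 1.960 × 3.7228) = −(-7.2253) = 7.2253%

7.23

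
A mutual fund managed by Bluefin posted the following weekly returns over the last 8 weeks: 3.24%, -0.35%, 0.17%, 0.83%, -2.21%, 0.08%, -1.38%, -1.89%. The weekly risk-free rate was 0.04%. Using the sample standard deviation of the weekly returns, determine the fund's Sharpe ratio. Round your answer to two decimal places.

-0.13

μ = (3.24 − 0.35 + 0.17 + 0.83 − 2.21 + 0.08 − 1.38 − 1.89) / 8 = -0.1888%
Σ(r − μ)² = 21.4199; sample σ = √(21.4199/7) = 1.7493%
Sharpe = (μ − rf) / σ = (-0.1888 − 0.04) / 1.7493 = -0.2288 / 1.7493 = -0.1308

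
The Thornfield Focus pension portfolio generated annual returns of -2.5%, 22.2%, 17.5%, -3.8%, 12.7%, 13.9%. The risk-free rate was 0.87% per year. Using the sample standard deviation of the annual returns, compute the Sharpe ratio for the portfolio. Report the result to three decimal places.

Mean return r̄ = 60.00 / 6 = 10.0000%
Σ(r − r̄)² = 574.2800; sample σ = √(574.2800/5) = 10.7171%
Sharpe = (r̄ − rf) / σ = (10.0000 − 0.87) / 10.7171 = 9.1300 / 10.7171 = 0.8519

0.852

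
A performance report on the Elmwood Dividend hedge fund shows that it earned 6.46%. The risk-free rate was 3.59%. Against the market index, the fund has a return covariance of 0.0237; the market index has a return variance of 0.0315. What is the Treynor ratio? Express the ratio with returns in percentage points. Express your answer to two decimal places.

3.81

β = Cov / Var = 0.0237 / 0.0315 = 0.7524
Treynor = (Rp − Rf) / β = (6.46% − 3.59%) / 0.7524 = 2.87 / 0.7524 = 3.8145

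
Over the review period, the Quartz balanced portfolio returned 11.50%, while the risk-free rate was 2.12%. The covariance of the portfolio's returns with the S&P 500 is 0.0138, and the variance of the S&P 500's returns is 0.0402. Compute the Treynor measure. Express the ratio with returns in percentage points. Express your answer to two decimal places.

27.32

β = Cov / Var = 0.0138 / 0.0402 = 0.3433
Treynor = (Rp − Rf) / β = (11.50% − 2.12%) / 0.3433 = 9.38 / 0.3433 = 27.3230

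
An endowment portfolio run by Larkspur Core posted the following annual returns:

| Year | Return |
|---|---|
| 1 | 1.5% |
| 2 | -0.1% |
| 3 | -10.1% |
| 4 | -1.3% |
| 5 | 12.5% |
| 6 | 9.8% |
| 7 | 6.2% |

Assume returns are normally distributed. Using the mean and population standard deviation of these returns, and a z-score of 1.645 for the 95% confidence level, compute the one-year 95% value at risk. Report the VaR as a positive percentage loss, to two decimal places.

8.95

r̄ = (1.5 − 0.1 − 10.1 − 1.3 + 12.5 + 9.8 + 6.2) / 7 = 18.50 / 7 = 2.6429%
Population σ = √[Σ(r − r̄)² / 7] = √[347.7971 / 7] = √49.6853 = 7.0488%
VaR = −(r̄ − z·σ) = −(2.6429 − 1.645 × 7.0488) = −(-8.9524) = 8.9524%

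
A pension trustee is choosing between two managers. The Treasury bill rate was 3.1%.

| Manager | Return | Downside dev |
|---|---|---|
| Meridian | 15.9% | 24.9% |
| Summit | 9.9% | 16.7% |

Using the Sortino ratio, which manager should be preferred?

Meridian: Sortino ratio = (15.9% − 3.1%) / 24.9% = 0.514
Summit: Sortino ratio = (9.9% − 3.1%) / 16.7% = 0.407
Highest: Meridian (0.514).

Meridian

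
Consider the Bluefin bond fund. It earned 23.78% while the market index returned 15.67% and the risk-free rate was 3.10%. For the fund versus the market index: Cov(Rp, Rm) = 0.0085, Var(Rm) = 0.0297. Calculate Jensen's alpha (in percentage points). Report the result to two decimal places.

17.08

β = Cov / Var = 0.0085 / 0.0297 = 0.2862
E[R] = Rf + β(Rm − Rf) = 3.10% + 0.2862 × (15.67% − 3.10%) = 6.6975%
α = Rp − E[R] = 23.78% − 6.6975% = 17.0825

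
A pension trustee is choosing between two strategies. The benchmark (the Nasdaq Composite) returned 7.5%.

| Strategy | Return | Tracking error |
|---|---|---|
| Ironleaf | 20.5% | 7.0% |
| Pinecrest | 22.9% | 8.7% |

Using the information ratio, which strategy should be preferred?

Ironleaf: IR = (20.5% − 7.5%) / 7.0% = 1.857
Pinecrest: IR = (22.9% − 7.5%) / 8.7% = 1.770
Highest: Ironleaf (1.857).

Ironleaf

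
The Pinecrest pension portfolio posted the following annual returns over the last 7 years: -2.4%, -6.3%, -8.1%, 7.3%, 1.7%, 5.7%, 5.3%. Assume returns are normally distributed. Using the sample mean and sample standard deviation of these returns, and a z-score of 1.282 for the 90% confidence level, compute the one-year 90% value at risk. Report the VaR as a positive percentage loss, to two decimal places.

7.42

r̄ = (-2.4 − 6.3 − 8.1 + 7.3 + 1.7 + 5.7 + 5.3) / 7 = 3.20 / 7 = 0.4571%
Σ(r − r̄)² = (-2.4 − 0.4571)² + (-6.3 − 0.4571)² + (-8.1 − 0.4571)² + … = 226.3571
sample σ = √(226.3571 / 6) = √37.7262 = 6.1422%
VaR = −(r̄ − z·σ) = −(0.4571 − 1.282 × 6.1422) = −(-7.4172) = 7.4172%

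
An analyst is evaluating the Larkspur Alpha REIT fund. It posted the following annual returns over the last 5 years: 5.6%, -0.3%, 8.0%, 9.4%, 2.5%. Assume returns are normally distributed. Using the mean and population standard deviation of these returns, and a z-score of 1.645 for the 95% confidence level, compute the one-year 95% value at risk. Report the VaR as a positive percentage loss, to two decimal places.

0.80

Mean return r̄ = 25.20 / 5 = 5.0400%
Population std dev = √[63.0520 / 5] = 3.5511%
VaR = −(r̄ − z·σ) = −(5.0400 − 1.645 × 3.5511) = −(-0.8016) = 0.8016%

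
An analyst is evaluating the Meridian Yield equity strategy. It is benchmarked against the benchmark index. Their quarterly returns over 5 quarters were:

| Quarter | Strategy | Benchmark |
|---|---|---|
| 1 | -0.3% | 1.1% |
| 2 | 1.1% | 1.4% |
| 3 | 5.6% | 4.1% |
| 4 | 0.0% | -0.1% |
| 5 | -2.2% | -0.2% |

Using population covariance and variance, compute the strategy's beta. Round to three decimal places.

r̄p = 0.8400%,  r̄m = 1.2600%
Cov = Σ(rp − r̄p)(rm − r̄m) / 5 = 3.8636
Var(rm) = Σ(rm − r̄m)² / 5 = 2.4184
β = Cov / Var = 3.8636 / 2.4184 = 1.5976

1.598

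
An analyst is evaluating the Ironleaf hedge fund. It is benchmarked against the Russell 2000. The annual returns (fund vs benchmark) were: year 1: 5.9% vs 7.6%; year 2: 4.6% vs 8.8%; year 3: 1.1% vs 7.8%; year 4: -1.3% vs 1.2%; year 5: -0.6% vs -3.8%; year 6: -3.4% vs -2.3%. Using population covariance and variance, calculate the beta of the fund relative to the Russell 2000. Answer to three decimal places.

r̄p = 1.0500%,  r̄m = 3.2167%
Cov = Σ(rp − r̄p)(rm − r̄m) / 6 = 13.6958
Var(rm) = Σ(rm − r̄m)² / 6 = 25.8547
β = Cov / Var = 13.6958 / 25.8547 = 0.5297

0.530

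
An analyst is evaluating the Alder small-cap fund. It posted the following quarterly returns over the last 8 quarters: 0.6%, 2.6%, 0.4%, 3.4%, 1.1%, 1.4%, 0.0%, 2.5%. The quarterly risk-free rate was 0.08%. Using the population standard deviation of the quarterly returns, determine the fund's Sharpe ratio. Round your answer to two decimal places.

1.25

μ = (0.6 + 2.6 + 0.4 + 3.4 + 1.1 + 1.4 + 0 + 2.5) / 8 = 1.5000%
Σ(r − μ)² = (0.6 − 1.5000)² + (2.6 − 1.5000)² + (0.4 − 1.5000)² + … = 10.2600
population σ = √(10.2600 / 8) = √1.2825 = 1.1325%
Sharpe = (μ − rf) / σ = (1.5000 − 0.08) / 1.1325 = 1.4200 / 1.1325 = 1.2539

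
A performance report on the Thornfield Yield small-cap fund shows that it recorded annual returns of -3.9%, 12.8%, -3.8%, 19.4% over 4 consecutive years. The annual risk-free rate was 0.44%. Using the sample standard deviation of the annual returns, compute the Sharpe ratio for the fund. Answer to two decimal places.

μ = (-3.9 + 12.8 − 3.8 + 19.4) / 4 = 24.50 / 4 = 6.1250%
Σ(r − μ)² = (-3.9 − 6.1250)² + (12.8 − 6.1250)² + … = 419.7875
σ = √[419.7875 / 3] = 11.8292%
Sharpe = (μ − rf) / σ = (6.1250 − 0.44) / 11.8292 = 5.6850 / 11.8292 = 0.4806

0.48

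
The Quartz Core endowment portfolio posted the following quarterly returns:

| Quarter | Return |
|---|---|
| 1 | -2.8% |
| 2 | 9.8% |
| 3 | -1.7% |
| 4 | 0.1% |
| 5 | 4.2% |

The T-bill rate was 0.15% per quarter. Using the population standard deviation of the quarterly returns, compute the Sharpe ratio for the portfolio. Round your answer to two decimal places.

Mean return r̄ = 9.60 / 5 = 1.9200%
Population σ = √[Σ(r − r̄)² / 5] = √[105.9880 / 5] = √21.1976 = 4.6041%
Sharpe = (r̄ − rf) / σ = (1.9200 − 0.15) / 4.6041 = 1.7700 / 4.6041 = 0.3844

0.38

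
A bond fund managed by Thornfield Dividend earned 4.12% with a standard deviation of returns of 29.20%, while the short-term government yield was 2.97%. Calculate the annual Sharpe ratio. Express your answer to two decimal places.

0.04

Sharpe = (Rp − Rf) / σp = (4.12% − 2.97%) / 29.20% = 1.15% / 29.20% = 0.0394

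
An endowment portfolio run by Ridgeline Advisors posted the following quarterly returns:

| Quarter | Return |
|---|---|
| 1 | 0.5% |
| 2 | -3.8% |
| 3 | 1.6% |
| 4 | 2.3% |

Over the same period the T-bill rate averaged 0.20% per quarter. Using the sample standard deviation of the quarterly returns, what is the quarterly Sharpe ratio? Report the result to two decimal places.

-0.02

r̄ = (0.5 − 3.8 + 1.6 + 2.3) / 4 = 0.1500%
Sample std dev = √[22.4500 / 3] = 2.7356%
Sharpe = (r̄ − rf) / σ = (0.1500 − 0.2) / 2.7356 = -0.0500 / 2.7356 = -0.0183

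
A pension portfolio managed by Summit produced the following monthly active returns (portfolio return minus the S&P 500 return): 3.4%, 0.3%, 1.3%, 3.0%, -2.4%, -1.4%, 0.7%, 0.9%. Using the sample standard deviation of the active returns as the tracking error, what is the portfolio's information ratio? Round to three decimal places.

0.368

μ = (3.4 + 0.3 + 1.3 + 3 − 2.4 − 1.4 + 0.7 + 0.9) / 8 = 0.7250%
Sample std dev = √[27.1550 / 7] = 1.9696%
IR = μ / tracking error = 0.7250 / 1.9696 = 0.3681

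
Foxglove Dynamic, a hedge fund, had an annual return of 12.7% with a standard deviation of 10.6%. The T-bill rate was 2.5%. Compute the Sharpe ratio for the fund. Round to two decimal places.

0.96

Sharpe = (Rp − Rf) / σp = (12.7% − 2.5%) / 10.6% = 10.20% / 10.6% = 0.9623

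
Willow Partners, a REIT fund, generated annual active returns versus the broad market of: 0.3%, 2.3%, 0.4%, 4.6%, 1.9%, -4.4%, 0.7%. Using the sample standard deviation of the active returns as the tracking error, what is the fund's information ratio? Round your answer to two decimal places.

0.30

μ = (0.3 + 2.3 + 0.4 + 4.6 + 1.9 − 4.4 + 0.7) / 7 = 5.80 / 7 = 0.8286%
Sample std dev = √[45.3543 / 6] = 2.7494%
IR = μ / tracking error = 0.8286 / 2.7494 = 0.3014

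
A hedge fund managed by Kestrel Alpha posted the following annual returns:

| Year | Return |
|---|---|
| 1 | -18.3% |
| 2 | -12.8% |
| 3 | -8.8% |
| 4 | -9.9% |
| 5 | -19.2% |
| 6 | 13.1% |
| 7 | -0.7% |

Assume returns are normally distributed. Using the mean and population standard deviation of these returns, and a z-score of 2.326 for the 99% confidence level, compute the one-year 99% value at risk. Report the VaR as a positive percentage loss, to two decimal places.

μ = (-18.3 − 12.8 − 8.8 − 9.9 − 19.2 + 13.1 − 0.7) / 7 = -8.0857%
Population std dev = √[757.2686 / 7] = 10.4010%
VaR = −(μ − z·σ) = −(-8.0857 − 2.326 × 10.4010) = −(-32.2784) = 32.2784%

32.28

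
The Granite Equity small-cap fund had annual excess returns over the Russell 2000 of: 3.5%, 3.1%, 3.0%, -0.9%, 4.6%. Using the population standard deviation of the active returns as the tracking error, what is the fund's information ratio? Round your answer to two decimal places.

μ = (3.5 + 3.1 + 3 − 0.9 + 4.6) / 5 = 13.30 / 5 = 2.6600%
Σ(r − μ)² = (3.5 − 2.6600)² + (3.1 − 2.6600)² + … = 17.4520
population σ = √(17.4520 / 5) = √3.4904 = 1.8683%
IR = μ / tracking error = 2.6600 / 1.8683 = 1.4238

1.42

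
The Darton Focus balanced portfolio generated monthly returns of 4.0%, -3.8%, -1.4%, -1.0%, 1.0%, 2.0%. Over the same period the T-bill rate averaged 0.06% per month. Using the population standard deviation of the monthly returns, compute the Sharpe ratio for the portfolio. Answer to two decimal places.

r̄ = (4 − 3.8 − 1.4 − 1 + 1 + 2) / 6 = 0.1333%
Population σ = √[Σ(r − r̄)² / 6] = √[38.2933 / 6] = √6.3822 = 2.5263%
Sharpe = (r̄ − rf) / σ = (0.1333 − 0.06) / 2.5263 = 0.0733 / 2.5263 = 0.0290

0.03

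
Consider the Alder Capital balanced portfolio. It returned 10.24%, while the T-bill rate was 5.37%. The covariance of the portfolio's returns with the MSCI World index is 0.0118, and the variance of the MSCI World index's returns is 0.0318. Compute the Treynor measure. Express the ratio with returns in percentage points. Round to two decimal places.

13.12

β = Cov / Var = 0.0118 / 0.0318 = 0.3711
Treynor = (Rp − Rf) / β = (10.24% − 5.37%) / 0.3711 = 4.87 / 0.3711 = 13.1231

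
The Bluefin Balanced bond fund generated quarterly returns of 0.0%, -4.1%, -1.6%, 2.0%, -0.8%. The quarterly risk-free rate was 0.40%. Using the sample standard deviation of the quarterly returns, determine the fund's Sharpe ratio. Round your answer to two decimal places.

-0.58

Mean return r̄ = -4.50 / 5 = -0.9000%
Sample σ = √[Σ(r − r̄)² / 4] = √[19.9600 / 4] = √4.9900 = 2.2338%
Sharpe = (r̄ − rf) / σ = (-0.9000 − 0.4) / 2.2338 = -1.3000 / 2.2338 = -0.5820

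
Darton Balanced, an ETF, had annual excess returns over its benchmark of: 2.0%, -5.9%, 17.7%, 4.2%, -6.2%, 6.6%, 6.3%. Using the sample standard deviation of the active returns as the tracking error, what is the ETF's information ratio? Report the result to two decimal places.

0.43

μ = (2 − 5.9 + 17.7 + 4.2 − 6.2 + 6.6 + 6.3) / 7 = 24.70 / 7 = 3.5286%
Σ(r − μ)² = 404.2743; sample σ = √(404.2743/6) = 8.2085%
IR = μ / tracking error = 3.5286 / 8.2085 = 0.4299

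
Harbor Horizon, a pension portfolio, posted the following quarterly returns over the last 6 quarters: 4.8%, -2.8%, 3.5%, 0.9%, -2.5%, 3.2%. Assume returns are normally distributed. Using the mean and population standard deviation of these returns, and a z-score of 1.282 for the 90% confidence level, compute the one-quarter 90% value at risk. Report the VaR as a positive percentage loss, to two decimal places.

r̄ = (4.8 − 2.8 + 3.5 + 0.9 − 2.5 + 3.2) / 6 = 7.10 / 6 = 1.1833%
Population std dev = √[52.0283 / 6] = 2.9447%
VaR = −(r̄ − z·σ) = −(1.1833 − 1.282 × 2.9447) = −(-2.5918) = 2.5918%

2.59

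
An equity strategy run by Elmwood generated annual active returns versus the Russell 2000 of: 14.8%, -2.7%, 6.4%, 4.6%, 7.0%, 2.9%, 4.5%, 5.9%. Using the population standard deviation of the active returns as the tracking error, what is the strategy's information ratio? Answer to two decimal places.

1.19

μ = (14.8 − 2.7 + 6.4 + 4.6 + 7 + 2.9 + 4.5 + 5.9) / 8 = 5.4250%
Σ(r − μ)² = (14.8 − 5.4250)² + (-2.7 − 5.4250)² + (6.4 − 5.4250)² + … = 165.4750
σ = √[165.4750 / 8] = 4.5480%
IR = μ / tracking error = 5.4250 / 4.5480 = 1.1928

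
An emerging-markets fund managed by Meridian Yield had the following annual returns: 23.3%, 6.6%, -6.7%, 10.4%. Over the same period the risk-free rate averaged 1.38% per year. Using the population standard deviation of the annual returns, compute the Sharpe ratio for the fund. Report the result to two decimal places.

r̄ = (23.3 + 6.6 − 6.7 + 10.4) / 4 = 33.60 / 4 = 8.4000%
Σ(r − r̄)² = 457.2600; population σ = √(457.2600/4) = 10.6918%
Sharpe = (r̄ − rf) / σ = (8.4000 − 1.38) / 10.6918 = 7.0200 / 10.6918 = 0.6566

0.66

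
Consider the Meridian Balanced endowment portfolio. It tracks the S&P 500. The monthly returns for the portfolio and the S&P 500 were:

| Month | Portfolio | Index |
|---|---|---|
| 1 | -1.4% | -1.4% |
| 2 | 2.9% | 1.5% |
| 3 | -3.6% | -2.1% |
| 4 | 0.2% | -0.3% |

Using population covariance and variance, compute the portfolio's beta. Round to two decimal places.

1.72

r̄p = -0.4750%,  r̄m = -0.5750%
Cov = Σ(rp − r̄p)(rm − r̄m) / 4 = 3.1794
Var(rm) = Σ(rm − r̄m)² / 4 = 1.8469
β = Cov / Var = 3.1794 / 1.8469 = 1.7215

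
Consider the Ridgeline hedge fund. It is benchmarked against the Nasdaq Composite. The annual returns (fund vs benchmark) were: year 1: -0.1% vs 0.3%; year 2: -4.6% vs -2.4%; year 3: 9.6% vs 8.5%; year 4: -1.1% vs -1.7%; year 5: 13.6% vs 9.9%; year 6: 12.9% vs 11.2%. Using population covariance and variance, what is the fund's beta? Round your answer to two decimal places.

r̄p = 5.0500%,  r̄m = 4.3000%
Cov = Σ(rp − r̄p)(rm − r̄m) / 6 = 40.5517
Var(rm) = Σ(rm − r̄m)² / 6 = 32.2500
β = Cov / Var = 40.5517 / 32.2500 = 1.2574

1.26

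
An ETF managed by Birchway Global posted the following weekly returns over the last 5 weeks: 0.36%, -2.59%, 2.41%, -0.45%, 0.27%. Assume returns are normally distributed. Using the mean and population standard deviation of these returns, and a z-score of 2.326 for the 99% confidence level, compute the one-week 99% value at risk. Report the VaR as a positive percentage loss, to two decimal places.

Mean return μ = 0.000 / 5 = 0.0000%
Population σ = √[Σ(r − μ)² / 5] = √[12.9212 / 5] = √2.5842 = 1.6075%
VaR = −(μ − z·σ) = −(0.0000 − 2.326 × 1.6075) = −(-3.7390) = 3.7390%

3.74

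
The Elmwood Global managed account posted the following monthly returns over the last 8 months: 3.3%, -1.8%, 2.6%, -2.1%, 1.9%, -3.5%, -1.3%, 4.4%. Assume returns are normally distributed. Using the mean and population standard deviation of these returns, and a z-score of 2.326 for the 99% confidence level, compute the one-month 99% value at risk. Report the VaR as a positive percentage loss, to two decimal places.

r̄ = (3.3 − 1.8 + 2.6 − 2.1 + 1.9 − 3.5 − 1.3 + 4.4) / 8 = 3.50 / 8 = 0.4375%
Σ(r − r̄)² = 60.6788; population σ = √(60.6788/8) = 2.7541%
VaR = −(r̄ − z·σ) = −(0.4375 − 2.326 × 2.7541) = −(-5.9685) = 5.9685%

5.97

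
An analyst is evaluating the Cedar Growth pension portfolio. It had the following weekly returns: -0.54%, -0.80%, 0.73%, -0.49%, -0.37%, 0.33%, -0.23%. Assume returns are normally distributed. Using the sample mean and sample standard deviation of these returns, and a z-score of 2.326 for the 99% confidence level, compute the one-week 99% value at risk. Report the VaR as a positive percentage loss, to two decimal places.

1.45

μ = (-0.54 − 0.8 + 0.73 − 0.49 − 0.37 + 0.33 − 0.23) / 7 = -1.370 / 7 = -0.1957%
Sample σ = √[Σ(r − μ)² / 6] = √[1.7352 / 6] = √0.2892 = 0.5378%
VaR = −(μ − z·σ) = −(-0.1957 − 2.326 × 0.5378) = −(-1.4466) = 1.4466%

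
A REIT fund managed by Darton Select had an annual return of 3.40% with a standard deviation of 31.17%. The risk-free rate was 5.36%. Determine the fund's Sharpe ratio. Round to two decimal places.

-0.06

Sharpe = (Rp − Rf) / σp = (3.40% − 5.36%) / 31.17% = -1.96% / 31.17% = -0.0629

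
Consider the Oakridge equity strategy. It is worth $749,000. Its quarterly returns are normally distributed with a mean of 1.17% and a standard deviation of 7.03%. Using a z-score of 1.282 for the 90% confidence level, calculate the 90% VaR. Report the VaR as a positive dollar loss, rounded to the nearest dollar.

Return at the 90% tail: μ − z·σ = 1.17% − 1.282 × 7.03% = 1.17 − 9.01246 = -7.84246%
VaR = −(-7.84246%) × $749,000 = 7.84246% × $749,000 = $58,740

$58,740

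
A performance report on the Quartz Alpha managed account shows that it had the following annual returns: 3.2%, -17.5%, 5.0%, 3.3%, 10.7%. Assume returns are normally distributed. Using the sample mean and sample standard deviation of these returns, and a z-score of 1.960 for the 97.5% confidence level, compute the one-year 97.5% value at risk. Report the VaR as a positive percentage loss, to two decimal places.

μ = (3.2 − 17.5 + 5 + 3.3 + 10.7) / 5 = 4.70 / 5 = 0.9400%
Sample σ = √[Σ(r − μ)² / 4] = √[462.4520 / 4] = √115.6130 = 10.7523%
VaR = −(μ − z·σ) = −(0.9400 − 1.960 × 10.7523) = −(-20.1345) = 20.1345%

20.13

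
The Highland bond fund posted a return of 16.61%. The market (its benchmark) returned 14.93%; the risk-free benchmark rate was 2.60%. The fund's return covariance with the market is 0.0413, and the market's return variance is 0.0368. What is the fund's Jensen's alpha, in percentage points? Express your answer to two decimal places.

0.17

β = Cov / Var = 0.0413 / 0.0368 = 1.1223
E[R] = Rf + β(Rm − Rf) = 2.60% + 1.1223 × (14.93% − 2.60%) = 16.4380%
α = Rp − E[R] = 16.61% − 16.4380% = 0.1720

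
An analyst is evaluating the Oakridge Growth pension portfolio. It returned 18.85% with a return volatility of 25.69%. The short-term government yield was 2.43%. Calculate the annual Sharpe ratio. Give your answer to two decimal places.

Sharpe = (Rp − Rf) / σp = (18.85% − 2.43%) / 25.69% = 16.42% / 25.69% = 0.6392

0.64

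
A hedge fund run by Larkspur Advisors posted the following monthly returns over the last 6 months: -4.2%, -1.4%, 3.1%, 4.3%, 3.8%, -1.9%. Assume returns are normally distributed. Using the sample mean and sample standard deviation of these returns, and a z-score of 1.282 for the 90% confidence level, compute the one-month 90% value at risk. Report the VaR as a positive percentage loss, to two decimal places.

r̄ = (-4.2 − 1.4 + 3.1 + 4.3 + 3.8 − 1.9) / 6 = 3.70 / 6 = 0.6167%
Sample σ = √[Σ(r − r̄)² / 5] = √[63.4683 / 5] = √12.6937 = 3.5628%
VaR = −(r̄ − z·σ) = −(0.6167 − 1.282 × 3.5628) = −(-3.9508) = 3.9508%

3.95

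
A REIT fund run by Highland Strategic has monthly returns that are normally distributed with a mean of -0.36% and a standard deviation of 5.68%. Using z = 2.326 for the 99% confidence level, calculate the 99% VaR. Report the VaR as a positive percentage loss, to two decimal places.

VaR (as % loss) = −(μ − z·σ) = −(-0.36% − 2.326 × 5.68%) = −(-13.57168%) = 13.57168%

13.57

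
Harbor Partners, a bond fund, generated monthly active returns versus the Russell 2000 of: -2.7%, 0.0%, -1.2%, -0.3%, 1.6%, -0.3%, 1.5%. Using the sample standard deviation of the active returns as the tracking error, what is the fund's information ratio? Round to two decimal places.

-0.13

r̄ = (-2.7 + 0 − 1.2 − 0.3 + 1.6 − 0.3 + 1.5) / 7 = -1.40 / 7 = -0.2000%
Σ(r − r̄)² = (-2.7 − (-0.2000))² + (0 − (-0.2000))² + (-1.2 − (-0.2000))² + … = 13.4400
sample σ = √(13.4400 / 6) = √2.2400 = 1.4967%
IR = r̄ / tracking error = -0.2000 / 1.4967 = -0.1336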